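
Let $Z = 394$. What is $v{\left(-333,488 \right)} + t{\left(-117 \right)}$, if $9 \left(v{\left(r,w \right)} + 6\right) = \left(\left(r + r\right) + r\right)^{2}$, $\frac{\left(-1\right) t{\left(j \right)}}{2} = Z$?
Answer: $110095$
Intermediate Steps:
$t{\left(j \right)} = -788$ ($t{\left(j \right)} = \left(-2\right) 394 = -788$)
$v{\left(r,w \right)} = -6 + r^{2}$ ($v{\left(r,w \right)} = -6 + \frac{\left(\left(r + r\right) + r\right)^{2}}{9} = -6 + \frac{\left(2 r + r\right)^{2}}{9} = -6 + \frac{\left(3 r\right)^{2}}{9} = -6 + \frac{9 r^{2}}{9} = -6 + r^{2}$)
$v{\left(-333,488 \right)} + t{\left(-117 \right)} = \left(-6 + \left(-333\right)^{2}\right) - 788 = \left(-6 + 110889\right) - 788 = 110883 - 788 = 110095$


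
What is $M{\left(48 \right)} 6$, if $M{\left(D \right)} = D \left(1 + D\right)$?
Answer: $14112$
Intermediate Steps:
$M{\left(48 \right)} 6 = 48 \left(1 + 48\right) 6 = 48 \cdot 49 \cdot 6 = 2352 \cdot 6 = 14112$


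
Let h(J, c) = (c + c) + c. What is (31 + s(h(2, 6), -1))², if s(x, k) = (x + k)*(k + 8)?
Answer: 22500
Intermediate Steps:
h(J, c) = 3*c (h(J, c) = 2*c + c = 3*c)
s(x, k) = (8 + k)*(k + x) (s(x, k) = (k + x)*(8 + k) = (8 + k)*(k + x))
(31 + s(h(2, 6), -1))² = (31 + ((-1)² + 8*(-1) + 8*(3*6) - 3*6))² = (31 + (1 - 8 + 8*18 - 1*18))² = (31 + (1 - 8 + 144 - 18))² = (31 + 119)² = 150² = 22500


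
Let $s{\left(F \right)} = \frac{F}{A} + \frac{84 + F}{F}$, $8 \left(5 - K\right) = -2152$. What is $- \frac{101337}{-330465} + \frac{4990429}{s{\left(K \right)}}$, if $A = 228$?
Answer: $\frac{1717107863466247}{863064425} \approx 1.9895 \cdot 10^{6}$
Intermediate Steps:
$K = 274$ ($K = 5 - -269 = 5 + 269 = 274$)
$s{\left(F \right)} = \frac{F}{228} + \frac{84 + F}{F}$
$- \frac{101337}{-330465} + \frac{4990429}{s{\left(K \right)}} = - \frac{101337}{-330465} + \frac{4990429}{1 + \frac{84}{274} + \frac{1}{228} \cdot 274} = \left(-101337\right) \left(- \frac{1}{330465}\right) + \frac{4990429}{1 + 84 \cdot \frac{1}{274} + \frac{137}{114}} = \frac{33779}{110155} + \frac{4990429}{1 + \frac{42}{137} + \frac{137}{114}} = \frac{33779}{110155} + \frac{4990429}{\frac{39175}{15618}} = \frac{33779}{110155} + 4990429 \cdot \frac{15618}{39175} = \frac{33779}{110155} + \frac{77940520122}{39175} = \frac{1717107863466247}{863064425}$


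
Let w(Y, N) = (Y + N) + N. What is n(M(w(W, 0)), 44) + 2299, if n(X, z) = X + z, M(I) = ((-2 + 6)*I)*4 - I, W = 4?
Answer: 2403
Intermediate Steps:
w(Y, N) = Y + 2*N (w(Y, N) = (N + Y) + N = Y + 2*N)
M(I) = 15*I (M(I) = (4*I)*4 - I = 16*I - I = 15*I)
n(M(w(W, 0)), 44) + 2299 = (15*(4 + 2*0) + 44) + 2299 = (15*(4 + 0) + 44) + 2299 = (15*4 + 44) + 2299 = (60 + 44) + 2299 = 104 + 2299 = 2403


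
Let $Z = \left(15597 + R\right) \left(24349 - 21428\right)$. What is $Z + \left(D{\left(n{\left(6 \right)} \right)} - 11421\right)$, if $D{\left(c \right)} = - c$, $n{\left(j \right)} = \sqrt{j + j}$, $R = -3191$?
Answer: $36226505 - 2 \sqrt{3} \approx 3.6226 \cdot 10^{7}$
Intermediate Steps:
$n{\left(j \right)} = \sqrt{2} \sqrt{j}$ ($n{\left(j \right)} = \sqrt{2 j} = \sqrt{2} \sqrt{j}$)
$Z = 36237926$ ($Z = \left(15597 - 3191\right) \left(24349 - 21428\right) = 12406 \cdot 2921 = 36237926$)
$Z + \left(D{\left(n{\left(6 \right)} \right)} - 11421\right) = 36237926 - \left(11421 + \sqrt{2} \sqrt{6}\right) = 36237926 - \left(11421 + 2 \sqrt{3}\right) = 36226505 - 2 \sqrt{3}$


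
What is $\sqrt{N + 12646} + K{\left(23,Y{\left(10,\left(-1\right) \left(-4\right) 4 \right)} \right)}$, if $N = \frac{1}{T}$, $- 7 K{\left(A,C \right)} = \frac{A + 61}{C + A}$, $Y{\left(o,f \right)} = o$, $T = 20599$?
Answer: $- \frac{4}{11} + \frac{277 \sqrt{69933605}}{20599} \approx 112.09$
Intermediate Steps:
$K{\left(A,C \right)} = - \frac{61 + A}{7 \left(A + C\right)}$ ($K{\left(A,C \right)} = - \frac{\left(A + 61\right) \frac{1}{C + A}}{7} = - \frac{\left(61 + A\right) \frac{1}{A + C}}{7} = - \frac{\frac{1}{A + C} \left(61 + A\right)}{7} = - \frac{61 + A}{7 \left(A + C\right)}$)
$N = \frac{1}{20599} \approx 4.8546 \cdot 10^{-5}$
$\sqrt{N + 12646} + K{\left(23,Y{\left(10,\left(-1\right) \left(-4\right) 4 \right)} \right)} = \sqrt{\frac{1}{20599} + 12646} + \frac{-61 - 23}{7 \left(23 + 10\right)} = \sqrt{\frac{260494955}{20599}} + \frac{-61 - 23}{7 \cdot 33} = \frac{277 \sqrt{69933605}}{20599} + \frac{1}{7} \cdot \frac{1}{33} \left(-84\right) = \frac{277 \sqrt{69933605}}{20599} - \frac{4}{11} = - \frac{4}{11} + \frac{277 \sqrt{69933605}}{20599}$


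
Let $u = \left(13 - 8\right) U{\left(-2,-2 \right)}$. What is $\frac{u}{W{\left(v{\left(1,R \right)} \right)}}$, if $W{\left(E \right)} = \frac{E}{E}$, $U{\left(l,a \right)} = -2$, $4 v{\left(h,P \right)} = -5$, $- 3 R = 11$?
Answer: $-10$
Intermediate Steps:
$R = - \frac{11}{3}$ ($R = \left(- \frac{1}{3}\right) 11 = - \frac{11}{3} \approx -3.6667$)
$v{\left(h,P \right)} = - \frac{5}{4}$ ($v{\left(h,P \right)} = \frac{1}{4} \left(-5\right) = - \frac{5}{4}$)
$u = -10$ ($u = \left(13 - 8\right) \left(-2\right) = 5 \left(-2\right) = -10$)
$W{\left(E \right)} = 1$
$\frac{u}{W{\left(v{\left(1,R \right)} \right)}} = - \frac{10}{1} = \left(-10\right) 1 = -10$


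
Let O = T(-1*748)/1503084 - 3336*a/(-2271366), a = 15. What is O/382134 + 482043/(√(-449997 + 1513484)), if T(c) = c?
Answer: 92822401/1647255139204338 + 482043*√1063487/1063487 ≈ 467.43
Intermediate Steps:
O = 92822401/4310674107 (O = -1*748/1503084 - 3336*15/(-2271366) = -748*1/1503084 - 50040*(-1/2271366) = -17/34161 + 2780/126187 = 92822401/4310674107 ≈ 0.021533)
O/382134 + 482043/(√(-449997 + 1513484)) = (92822401/4310674107)/382134 + 482043/(√(-449997 + 1513484)) = (92822401/4310674107)*(1/382134) + 482043/(√1063487) = 92822401/1647255139204338 + 482043*(√1063487/1063487) = 92822401/1647255139204338 + 482043*√1063487/1063487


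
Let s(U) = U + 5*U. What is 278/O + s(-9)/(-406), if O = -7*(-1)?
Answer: 8089/203 ≈ 39.847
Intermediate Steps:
O = 7
s(U) = 6*U
278/O + s(-9)/(-406) = 278/7 + (6*(-9))/(-406) = 278*(⅐) - 54*(-1/406) = 278/7 + 27/203 = 8089/203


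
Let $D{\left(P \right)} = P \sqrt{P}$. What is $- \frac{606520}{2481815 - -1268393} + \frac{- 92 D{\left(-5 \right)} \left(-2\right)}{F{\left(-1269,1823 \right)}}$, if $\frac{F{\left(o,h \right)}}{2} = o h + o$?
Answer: $- \frac{75815}{468776} + \frac{115 i \sqrt{5}}{578664} \approx -0.16173 + 0.00044438 i$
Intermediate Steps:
$D{\left(P \right)} = P^{\frac{3}{2}}$
$F{\left(o,h \right)} = 2 o + 2 h o$ ($F{\left(o,h \right)} = 2 \left(o h + o\right) = 2 \left(h o + o\right) = 2 \left(o + h o\right) = 2 o + 2 h o$)
$- \frac{606520}{2481815 - -1268393} + \frac{- 92 D{\left(-5 \right)} \left(-2\right)}{F{\left(-1269,1823 \right)}} = - \frac{606520}{2481815 - -1268393} + \frac{- 92 \left(-5\right)^{\frac{3}{2}} \left(-2\right)}{2 \left(-1269\right) \left(1 + 1823\right)} = - \frac{606520}{2481815 + 1268393} + \frac{- 92 \left(- 5 i \sqrt{5}\right) \left(-2\right)}{2 \left(-1269\right) 1824} = - \frac{606520}{3750208} + \frac{460 i \sqrt{5} \left(-2\right)}{-4629312} = \left(-606520\right) \frac{1}{3750208} + - 920 i \sqrt{5} \left(- \frac{1}{4629312}\right) = - \frac{75815}{468776} + \frac{115 i \sqrt{5}}{578664}$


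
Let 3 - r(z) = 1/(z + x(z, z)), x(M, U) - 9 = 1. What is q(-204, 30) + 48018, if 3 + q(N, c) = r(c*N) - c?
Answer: 293206681/6110 ≈ 47988.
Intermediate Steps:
x(M, U) = 10 (x(M, U) = 9 + 1 = 10)
r(z) = 3 - 1/(10 + z) (r(z) = 3 - 1/(z + 10) = 3 - 1/(10 + z))
q(N, c) = -3 - c + (29 + 3*N*c)/(10 + N*c) (q(N, c) = -3 + ((29 + 3*(c*N))/(10 + c*N) - c) = -3 + ((29 + 3*(N*c))/(10 + N*c) - c) = -3 + ((29 + 3*N*c)/(10 + N*c) - c) = -3 + (-c + (29 + 3*N*c)/(10 + N*c)) = -3 - c + (29 + 3*N*c)/(10 + N*c))
q(-204, 30) + 48018 = (-1 - 10*30 - 1*(-204)*30**2)/(10 - 204*30) + 48018 = (-1 - 300 - 1*(-204)*900)/(10 - 6120) + 48018 = (-1 - 300 + 183600)/(-6110) + 48018 = -1/6110*183299 + 48018 = -183299/6110 + 48018 = 293206681/6110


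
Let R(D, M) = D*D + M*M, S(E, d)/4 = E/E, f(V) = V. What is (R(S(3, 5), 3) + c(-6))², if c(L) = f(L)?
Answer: 361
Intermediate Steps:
S(E, d) = 4 (S(E, d) = 4*(E/E) = 4*1 = 4)
R(D, M) = D² + M²
c(L) = L
(R(S(3, 5), 3) + c(-6))² = ((4² + 3²) - 6)² = ((16 + 9) - 6)² = (25 - 6)² = 19² = 361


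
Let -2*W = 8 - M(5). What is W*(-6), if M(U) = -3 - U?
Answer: 48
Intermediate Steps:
W = -8 (W = -(8 - (-3 - 1*5))/2 = -(8 - (-3 - 5))/2 = -(8 - 1*(-8))/2 = -(8 + 8)/2 = -½*16 = -8)
W*(-6) = -8*(-6) = 48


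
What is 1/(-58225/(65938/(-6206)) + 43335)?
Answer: 32969/1609383790 ≈ 2.0485e-5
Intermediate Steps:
1/(-58225/(65938/(-6206)) + 43335) = 1/(-58225/(65938*(-1/6206)) + 43335) = 1/(-58225/(-32969/3103) + 43335) = 1/(-58225*(-3103/32969) + 43335) = 1/(180672175/32969 + 43335) = 1/(1609383790/32969) = 32969/1609383790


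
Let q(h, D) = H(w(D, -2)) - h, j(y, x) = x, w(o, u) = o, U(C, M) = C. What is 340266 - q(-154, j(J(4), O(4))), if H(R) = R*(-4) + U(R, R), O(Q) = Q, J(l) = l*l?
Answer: 340124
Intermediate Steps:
J(l) = l²
H(R) = -3*R (H(R) = R*(-4) + R = -4*R + R = -3*R)
q(h, D) = -h - 3*D (q(h, D) = -3*D - h = -h - 3*D)
340266 - q(-154, j(J(4), O(4))) = 340266 - (-1*(-154) - 3*4) = 340266 - (154 - 12) = 340266 - 1*142 = 340266 - 142 = 340124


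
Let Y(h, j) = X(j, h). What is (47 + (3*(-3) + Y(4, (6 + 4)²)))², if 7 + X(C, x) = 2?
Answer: 1089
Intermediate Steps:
X(C, x) = -5 (X(C, x) = -7 + 2 = -5)
Y(h, j) = -5
(47 + (3*(-3) + Y(4, (6 + 4)²)))² = (47 + (3*(-3) - 5))² = (47 + (-9 - 5))² = (47 - 14)² = 33² = 1089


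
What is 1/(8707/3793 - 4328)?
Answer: -3793/16407397 ≈ -0.00023118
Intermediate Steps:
1/(8707/3793 - 4328) = 1/(-16407397/3793) = -3793/16407397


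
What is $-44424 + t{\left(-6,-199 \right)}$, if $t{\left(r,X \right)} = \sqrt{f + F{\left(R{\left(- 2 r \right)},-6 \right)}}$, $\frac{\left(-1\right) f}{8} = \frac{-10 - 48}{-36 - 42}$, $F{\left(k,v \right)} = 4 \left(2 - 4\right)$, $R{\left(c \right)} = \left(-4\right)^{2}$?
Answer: $-44424 + \frac{4 i \sqrt{1326}}{39} \approx -44424.0 + 3.7348 i$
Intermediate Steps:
$R{\left(c \right)} = 16$
$F{\left(k,v \right)} = -8$ ($F{\left(k,v \right)} = 4 \left(-2\right) = -8$)
$f = - \frac{232}{39}$ ($f = - 8 \frac{-10 - 48}{-36 - 42} = - 8 \left(- \frac{58}{-78}\right) = - 8 \left(\left(-58\right) \left(- \frac{1}{78}\right)\right) = \left(-8\right) \frac{29}{39} = - \frac{232}{39} \approx -5.9487$)
$t{\left(r,X \right)} = \frac{4 i \sqrt{1326}}{39}$ ($t{\left(r,X \right)} = \sqrt{- \frac{232}{39} - 8} = \sqrt{- \frac{544}{39}} = \frac{4 i \sqrt{1326}}{39}$)
$-44424 + t{\left(-6,-199 \right)} = -44424 + \frac{4 i \sqrt{1326}}{39}$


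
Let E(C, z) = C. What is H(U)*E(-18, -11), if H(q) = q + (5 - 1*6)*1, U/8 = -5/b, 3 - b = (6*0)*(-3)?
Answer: 258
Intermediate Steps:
b = 3 (b = 3 - 6*0*(-3) = 3 - 0*(-3) = 3 - 1*0 = 3 + 0 = 3)
U = -40/3 (U = 8*(-5/3) = -40/3 ≈ -13.333)
H(q) = -1 + q (H(q) = q + (5 - 6)*1 = q - 1*1 = q - 1 = -1 + q)
H(U)*E(-18, -11) = (-1 - 40/3)*(-18) = -43/3*(-18) = 258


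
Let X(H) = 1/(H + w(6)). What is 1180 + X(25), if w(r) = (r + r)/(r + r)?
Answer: 30681/26 ≈ 1180.0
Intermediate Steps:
w(r) = 1 (w(r) = (2*r)/((2*r)) = (2*r)*(1/(2*r)) = 1)
X(H) = 1/(1 + H) (X(H) = 1/(H + 1) = 1/(1 + H))
1180 + X(25) = 1180 + 1/(1 + 25) = 1180 + 1/26 = 30681/26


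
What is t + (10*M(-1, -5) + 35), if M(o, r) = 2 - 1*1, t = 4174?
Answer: 4219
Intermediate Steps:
M(o, r) = 1 (M(o, r) = 2 - 1 = 1)
t + (10*M(-1, -5) + 35) = 4174 + (10*1 + 35) = 4174 + (10 + 35) = 4174 + 45 = 4219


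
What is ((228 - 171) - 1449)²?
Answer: 1937664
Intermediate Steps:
((228 - 171) - 1449)² = (57 - 1449)² = (-1392)² = 1937664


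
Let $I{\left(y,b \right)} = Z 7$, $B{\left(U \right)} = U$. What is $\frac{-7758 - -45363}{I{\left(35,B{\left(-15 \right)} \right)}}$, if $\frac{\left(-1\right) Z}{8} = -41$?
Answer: $\frac{37605}{2296} \approx 16.378$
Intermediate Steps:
$Z = 328$ ($Z = \left(-8\right) \left(-41\right) = 328$)
$I{\left(y,b \right)} = 2296$ ($I{\left(y,b \right)} = 328 \cdot 7 = 2296$)
$\frac{-7758 - -45363}{I{\left(35,B{\left(-15 \right)} \right)}} = \frac{-7758 - -45363}{2296} = \left(-7758 + 45363\right) \frac{1}{2296} = 37605 \cdot \frac{1}{2296} = \frac{37605}{2296}$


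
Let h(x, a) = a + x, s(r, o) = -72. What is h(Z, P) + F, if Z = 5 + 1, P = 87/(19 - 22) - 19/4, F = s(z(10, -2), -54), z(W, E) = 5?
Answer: -399/4 ≈ -99.750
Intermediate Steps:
F = -72
P = -135/4 (P = 87/(-3) - 19*¼ = 87*(-⅓) - 19/4 = -29 - 19/4 = -135/4 ≈ -33.750)
Z = 6
h(Z, P) + F = (-135/4 + 6) - 72 = -111/4 - 72 = -399/4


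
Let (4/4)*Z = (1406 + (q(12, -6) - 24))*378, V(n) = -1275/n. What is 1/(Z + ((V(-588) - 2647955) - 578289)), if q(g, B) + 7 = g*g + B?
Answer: -196/520248255 ≈ -3.7674e-7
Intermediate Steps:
q(g, B) = -7 + B + g² (q(g, B) = -7 + (g*g + B) = -7 + (g² + B) = -7 + (B + g²) = -7 + B + g²)
Z = 571914 (Z = (1406 + ((-7 - 6 + 12²) - 24))*378 = (1406 + ((-7 - 6 + 144) - 24))*378 = (1406 + (131 - 24))*378 = (1406 + 107)*378 = 1513*378 = 571914)
1/(Z + ((V(-588) - 2647955) - 578289)) = 1/(571914 + ((-1275/(-588) - 2647955) - 578289)) = 1/(571914 + ((-1275*(-1/588) - 2647955) - 578289)) = 1/(571914 + ((425/196 - 2647955) - 578289)) = 1/(571914 + (-518998755/196 - 578289)) = 1/(571914 - 632343399/196) = 1/(-520248255/196) = -196/520248255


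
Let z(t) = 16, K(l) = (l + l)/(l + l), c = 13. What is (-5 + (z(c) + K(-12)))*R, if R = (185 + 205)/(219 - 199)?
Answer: 234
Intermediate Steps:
K(l) = 1 (K(l) = (2*l)/((2*l)) = (2*l)*(1/(2*l)) = 1)
R = 39/2 (R = 390/20 = 390*(1/20) = 39/2 ≈ 19.500)
(-5 + (z(c) + K(-12)))*R = (-5 + (16 + 1))*(39/2) = (-5 + 17)*(39/2) = 12*(39/2) = 234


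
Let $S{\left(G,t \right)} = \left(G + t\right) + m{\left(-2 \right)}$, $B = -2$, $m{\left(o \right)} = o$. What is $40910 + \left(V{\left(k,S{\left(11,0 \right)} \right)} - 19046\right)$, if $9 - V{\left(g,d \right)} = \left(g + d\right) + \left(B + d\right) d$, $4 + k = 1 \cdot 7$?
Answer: $21798$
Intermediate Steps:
$k = 3$ ($k = -4 + 1 \cdot 7 = -4 + 7 = 3$)
$S{\left(G,t \right)} = -2 + G + t$ ($S{\left(G,t \right)} = \left(G + t\right) - 2 = -2 + G + t$)
$V{\left(g,d \right)} = 9 - d - g - d \left(-2 + d\right)$ ($V{\left(g,d \right)} = 9 - \left(\left(g + d\right) + \left(-2 + d\right) d\right) = 9 - \left(\left(d + g\right) + d \left(-2 + d\right)\right) = 9 - \left(d + g + d \left(-2 + d\right)\right) = 9 - d - g - d \left(-2 + d\right)$)
$40910 + \left(V{\left(k,S{\left(11,0 \right)} \right)} - 19046\right) = 40910 - \left(19031 + \left(-2 + 11 + 0\right)^{2}\right) = 40910 + \left(\left(9 + 9 - 3 - 9^{2}\right) - 19046\right) = 40910 + \left(\left(9 + 9 - 3 - 81\right) - 19046\right) = 40910 - 19112 = 21798$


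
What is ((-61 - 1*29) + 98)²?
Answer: 64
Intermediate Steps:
((-61 - 1*29) + 98)² = ((-61 - 29) + 98)² = (-90 + 98)² = 8² = 64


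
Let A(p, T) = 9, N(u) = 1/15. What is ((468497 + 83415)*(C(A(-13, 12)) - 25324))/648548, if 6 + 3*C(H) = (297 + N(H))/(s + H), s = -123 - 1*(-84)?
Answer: -2359048223884/109442475 ≈ -21555.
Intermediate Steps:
N(u) = 1/15
s = -39 (s = -123 + 84 = -39)
C(H) = -2 + 4456/(45*(-39 + H)) (C(H) = -2 + ((297 + 1/15)/(-39 + H))/3 = -2 + (4456/(15*(-39 + H)))/3 = -2 + 4456/(45*(-39 + H)))
((468497 + 83415)*(C(A(-13, 12)) - 25324))/648548 = ((468497 + 83415)*(2*(3983 - 45*9)/(45*(-39 + 9)) - 25324))/648548 = (551912*((2/45)*(3983 - 405)/(-30) - 25324))*(1/648548) = (551912*((2/45)*(-1/30)*3578 - 25324))*(1/648548) = (551912*(-3578/675 - 25324))*(1/648548) = (551912*(-17097278/675))*(1/648548) = -9436192895536/675*1/648548 = -2359048223884/109442475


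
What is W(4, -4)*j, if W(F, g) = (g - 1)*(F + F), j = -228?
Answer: 9120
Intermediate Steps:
W(F, g) = 2*F*(-1 + g) (W(F, g) = (-1 + g)*(2*F) = 2*F*(-1 + g))
W(4, -4)*j = (2*4*(-1 - 4))*(-228) = (2*4*(-5))*(-228) = -40*(-228) = 9120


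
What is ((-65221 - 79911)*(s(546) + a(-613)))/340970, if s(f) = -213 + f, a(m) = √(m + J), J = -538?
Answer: -24164478/170485 - 72566*I*√1151/170485 ≈ -141.74 - 14.441*I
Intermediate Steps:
a(m) = √(-538 + m) (a(m) = √(m - 538) = √(-538 + m))
((-65221 - 79911)*(s(546) + a(-613)))/340970 = ((-65221 - 79911)*((-213 + 546) + √(-538 - 613)))/340970 = -145132*(333 + √(-1151))*(1/340970) = -145132*(333 + I*√1151)*(1/340970) = (-48328956 - 145132*I*√1151)*(1/340970) = -24164478/170485 - 72566*I*√1151/170485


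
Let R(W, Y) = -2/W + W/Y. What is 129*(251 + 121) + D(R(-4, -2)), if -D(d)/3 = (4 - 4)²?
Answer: 47988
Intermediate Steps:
D(d) = 0 (D(d) = -3*(4 - 4)² = -3*0² = -3*0 = 0)
129*(251 + 121) + D(R(-4, -2)) = 129*(251 + 121) + 0 = 129*372 + 0 = 47988 + 0 = 47988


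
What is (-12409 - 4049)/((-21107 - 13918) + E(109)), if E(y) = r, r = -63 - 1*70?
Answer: 8229/17579 ≈ 0.46812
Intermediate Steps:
r = -133 (r = -63 - 70 = -133)
E(y) = -133
(-12409 - 4049)/((-21107 - 13918) + E(109)) = (-12409 - 4049)/((-21107 - 13918) - 133) = -16458/(-35025 - 133) = -16458/(-35158) = -16458*(-1/35158) = 8229/17579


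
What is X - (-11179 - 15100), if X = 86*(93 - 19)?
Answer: 32643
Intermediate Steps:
X = 6364 (X = 86*74 = 6364)
X - (-11179 - 15100) = 6364 - (-11179 - 15100) = 6364 - 1*(-26279) = 6364 + 26279 = 32643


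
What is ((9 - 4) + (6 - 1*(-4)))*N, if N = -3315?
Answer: -49725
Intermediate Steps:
((9 - 4) + (6 - 1*(-4)))*N = ((9 - 4) + (6 - 1*(-4)))*(-3315) = (5 + (6 + 4))*(-3315) = (5 + 10)*(-3315) = 15*(-3315) = -49725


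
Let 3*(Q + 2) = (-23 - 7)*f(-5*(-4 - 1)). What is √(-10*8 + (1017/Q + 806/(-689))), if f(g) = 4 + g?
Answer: 3*I*√563190985/7738 ≈ 9.2007*I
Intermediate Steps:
Q = -292 (Q = -2 + ((-23 - 7)*(4 - 5*(-4 - 1)))/3 = -2 + (-30*(4 - 5*(-5)))/3 = -2 + (-30*(4 + 25))/3 = -2 + (-30*29)/3 = -2 + (⅓)*(-870) = -2 - 290 = -292)
√(-10*8 + (1017/Q + 806/(-689))) = √(-10*8 + (1017/(-292) + 806/(-689))) = √(-80 + (1017*(-1/292) + 806*(-1/689))) = √(-80 + (-1017/292 - 62/53)) = √(-80 - 72005/15476) = √(-1310085/15476) = 3*I*√563190985/7738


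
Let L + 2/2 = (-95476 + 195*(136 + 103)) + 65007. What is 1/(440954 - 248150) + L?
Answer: 3110892541/192804 ≈ 16135.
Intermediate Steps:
L = 16135 (L = -1 + ((-95476 + 195*(136 + 103)) + 65007) = -1 + ((-95476 + 195*239) + 65007) = -1 + ((-95476 + 46605) + 65007) = -1 + (-48871 + 65007) = -1 + 16136 = 16135)
1/(440954 - 248150) + L = 1/(440954 - 248150) + 16135 = 1/192804 + 16135 = 3110892541/192804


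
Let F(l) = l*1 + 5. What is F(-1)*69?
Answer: 276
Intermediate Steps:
F(l) = 5 + l (F(l) = l + 5 = 5 + l)
F(-1)*69 = (5 - 1)*69 = 4*69 = 276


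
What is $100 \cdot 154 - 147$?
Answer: $15253$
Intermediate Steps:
$100 \cdot 154 - 147 = 15400 - 147 = 15253$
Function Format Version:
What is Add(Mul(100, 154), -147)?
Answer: 15253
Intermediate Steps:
Add(Mul(100, 154), -147) = Add(15400, -147) = 15253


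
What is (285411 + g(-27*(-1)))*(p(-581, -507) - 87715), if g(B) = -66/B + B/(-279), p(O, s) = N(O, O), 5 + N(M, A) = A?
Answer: -7031316796960/279 ≈ -2.5202e+10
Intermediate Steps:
N(M, A) = -5 + A
p(O, s) = -5 + O
g(B) = -66/B - B/279 (g(B) = -66/B + B*(-1/279) = -66/B - B/279)
(285411 + g(-27*(-1)))*(p(-581, -507) - 87715) = (285411 + (-66/((-27*(-1))) - (-3)*(-1)/31))*((-5 - 581) - 87715) = (285411 + (-66/27 - 1/279*27))*(-586 - 87715) = (285411 + (-66*1/27 - 3/31))*(-88301) = (285411 + (-22/9 - 3/31))*(-88301) = (285411 - 709/279)*(-88301) = (79628960/279)*(-88301) = -7031316796960/279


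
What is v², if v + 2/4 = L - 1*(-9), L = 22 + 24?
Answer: 11881/4 ≈ 2970.3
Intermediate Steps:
L = 46
v = 109/2 (v = -½ + (46 - 1*(-9)) = -½ + (46 + 9) = -½ + 55 = 109/2 ≈ 54.500)
v² = (109/2)² = 11881/4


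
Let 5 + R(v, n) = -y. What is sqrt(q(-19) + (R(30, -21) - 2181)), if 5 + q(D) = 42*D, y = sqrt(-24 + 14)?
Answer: sqrt(-2989 - I*sqrt(10)) ≈ 0.0289 - 54.672*I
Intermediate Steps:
y = I*sqrt(10) (y = sqrt(-10) = I*sqrt(10) ≈ 3.1623*I)
R(v, n) = -5 - I*sqrt(10)
q(D) = -5 + 42*D
sqrt(q(-19) + (R(30, -21) - 2181)) = sqrt((-5 + 42*(-19)) + ((-5 - I*sqrt(10)) - 2181)) = sqrt((-5 - 798) + (-2186 - I*sqrt(10))) = sqrt(-803 + (-2186 - I*sqrt(10))) = sqrt(-2989 - I*sqrt(10))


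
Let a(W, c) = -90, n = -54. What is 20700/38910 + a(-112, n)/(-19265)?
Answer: 2681916/4997341 ≈ 0.53667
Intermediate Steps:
20700/38910 + a(-112, n)/(-19265) = 20700/38910 - 90/(-19265) = 20700*(1/38910) - 90*(-1/19265) = 690/1297 + 18/3853 = 2681916/4997341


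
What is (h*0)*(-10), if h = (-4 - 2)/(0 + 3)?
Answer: 0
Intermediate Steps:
h = -2 (h = -6/3 = -6*⅓ = -2)
(h*0)*(-10) = -2*0*(-10) = 0*(-10) = 0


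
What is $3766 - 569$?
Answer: $3197$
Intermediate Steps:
$3766 - 569 = 3197$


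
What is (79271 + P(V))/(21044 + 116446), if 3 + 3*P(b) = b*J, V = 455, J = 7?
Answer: 48199/82494 ≈ 0.58427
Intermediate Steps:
P(b) = -1 + 7*b/3 (P(b) = -1 + (b*7)/3 = -1 + (7*b)/3 = -1 + 7*b/3)
(79271 + P(V))/(21044 + 116446) = (79271 + (-1 + (7/3)*455))/(21044 + 116446) = (79271 + (-1 + 3185/3))/137490 = (79271 + 3182/3)*(1/137490) = (240995/3)*(1/137490) = 48199/82494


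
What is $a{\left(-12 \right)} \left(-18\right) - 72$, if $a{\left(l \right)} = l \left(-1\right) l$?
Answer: $2520$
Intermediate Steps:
$a{\left(l \right)} = - l^{2}$ ($a{\left(l \right)} = - l l = - l^{2}$)
$a{\left(-12 \right)} \left(-18\right) - 72 = - \left(-12\right)^{2} \left(-18\right) - 72 = \left(-1\right) 144 \left(-18\right) - 72 = \left(-144\right) \left(-18\right) - 72 = 2592 - 72 = 2520$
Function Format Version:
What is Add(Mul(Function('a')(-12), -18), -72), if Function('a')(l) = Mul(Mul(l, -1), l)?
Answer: 2520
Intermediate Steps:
Function('a')(l) = Mul(-1, Pow(l, 2)) (Function('a')(l) = Mul(Mul(-1, l), l) = Mul(-1, Pow(l, 2)))
Add(Mul(Function('a')(-12), -18), -72) = Add(Mul(Mul(-1, Pow(-12, 2)), -18), -72) = Add(Mul(Mul(-1, 144), -18), -72) = Add(Mul(-144, -18), -72) = Add(2592, -72) = 2520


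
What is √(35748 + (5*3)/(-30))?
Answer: √142990/2 ≈ 189.07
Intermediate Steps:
√(35748 + (5*3)/(-30)) = √(35748 + 15*(-1/30)) = √(35748 - ½) = √(71495/2) = √142990/2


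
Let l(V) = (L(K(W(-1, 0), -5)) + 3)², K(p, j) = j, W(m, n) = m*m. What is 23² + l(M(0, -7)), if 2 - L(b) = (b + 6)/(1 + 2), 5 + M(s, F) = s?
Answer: 4957/9 ≈ 550.78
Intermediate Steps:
W(m, n) = m²
M(s, F) = -5 + s
L(b) = -b/3 (L(b) = 2 - (b + 6)/(1 + 2) = 2 - (6 + b)/3 = 2 - (2 + b/3) = 2 + (-2 - b/3) = -b/3)
l(V) = 196/9 (l(V) = (-⅓*(-5) + 3)² = (5/3 + 3)² = (14/3)² = 196/9)
23² + l(M(0, -7)) = 23² + 196/9 = 529 + 196/9 = 4957/9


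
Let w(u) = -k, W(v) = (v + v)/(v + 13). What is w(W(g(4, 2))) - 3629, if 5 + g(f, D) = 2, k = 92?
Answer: -3721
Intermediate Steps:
g(f, D) = -3 (g(f, D) = -5 + 2 = -3)
W(v) = 2*v/(13 + v) (W(v) = (2*v)/(13 + v) = 2*v/(13 + v))
w(u) = -92 (w(u) = -1*92 = -92)
w(W(g(4, 2))) - 3629 = -92 - 3629 = -3721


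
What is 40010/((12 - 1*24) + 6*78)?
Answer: 20005/228 ≈ 87.741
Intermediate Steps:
40010/((12 - 1*24) + 6*78) = 40010/((12 - 24) + 468) = 40010/(-12 + 468) = 40010/456 = 40010*(1/456) = 20005/228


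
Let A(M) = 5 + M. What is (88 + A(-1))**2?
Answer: 8464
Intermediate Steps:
(88 + A(-1))**2 = (88 + (5 - 1))**2 = (88 + 4)**2 = 92**2 = 8464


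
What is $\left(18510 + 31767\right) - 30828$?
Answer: $19449$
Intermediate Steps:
$\left(18510 + 31767\right) - 30828 = 50277 - 30828 = 19449$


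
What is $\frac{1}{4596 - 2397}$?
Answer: $\frac{1}{2199} \approx 0.00045475$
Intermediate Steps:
$\frac{1}{4596 - 2397} = \frac{1}{2199}$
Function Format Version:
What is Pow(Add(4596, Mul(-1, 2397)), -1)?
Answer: Rational(1, 2199) ≈ 0.00045475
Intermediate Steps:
Pow(Add(4596, Mul(-1, 2397)), -1) = Pow(Add(4596, -2397), -1) = Pow(2199, -1) = Rational(1, 2199)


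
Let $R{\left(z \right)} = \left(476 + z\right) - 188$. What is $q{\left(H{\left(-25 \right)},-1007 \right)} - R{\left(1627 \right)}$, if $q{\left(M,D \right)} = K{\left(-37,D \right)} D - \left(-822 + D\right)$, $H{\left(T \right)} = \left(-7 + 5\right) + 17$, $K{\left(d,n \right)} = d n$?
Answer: $-37519899$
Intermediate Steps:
$H{\left(T \right)} = 15$ ($H{\left(T \right)} = -2 + 17 = 15$)
$R{\left(z \right)} = 288 + z$
$q{\left(M,D \right)} = 822 - D - 37 D^{2}$ ($q{\left(M,D \right)} = - 37 D D - \left(-822 + D\right) = - 37 D^{2} - \left(-822 + D\right) = 822 - D - 37 D^{2}$)
$q{\left(H{\left(-25 \right)},-1007 \right)} - R{\left(1627 \right)} = \left(822 - -1007 - 37 \left(-1007\right)^{2}\right) - \left(288 + 1627\right) = \left(822 + 1007 - 37519813\right) - 1915 = -37517984 - 1915 = -37519899$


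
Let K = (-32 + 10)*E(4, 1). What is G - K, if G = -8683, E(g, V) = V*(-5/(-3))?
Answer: -25939/3 ≈ -8646.3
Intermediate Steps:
E(g, V) = 5*V/3 (E(g, V) = V*(-5*(-1/3)) = V*(5/3) = 5*V/3)
K = -110/3 (K = (-32 + 10)*((5/3)*1) = -22*5/3 = -110/3 ≈ -36.667)
G - K = -8683 - 1*(-110/3) = -8683 + 110/3 = -25939/3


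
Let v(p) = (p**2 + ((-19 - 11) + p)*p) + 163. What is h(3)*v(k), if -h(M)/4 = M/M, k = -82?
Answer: -64284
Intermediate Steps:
v(p) = 163 + p**2 + p*(-30 + p) (v(p) = (p**2 + (-30 + p)*p) + 163 = (p**2 + p*(-30 + p)) + 163 = 163 + p**2 + p*(-30 + p))
h(M) = -4 (h(M) = -4*M/M = -4*1 = -4)
h(3)*v(k) = -4*(163 - 30*(-82) + 2*(-82)**2) = -4*(163 + 2460 + 2*6724) = -4*(163 + 2460 + 13448) = -4*16071 = -64284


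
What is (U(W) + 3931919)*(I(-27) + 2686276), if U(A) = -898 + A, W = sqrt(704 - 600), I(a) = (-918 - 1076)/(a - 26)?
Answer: 559677628949062/53 + 284749244*sqrt(26)/53 ≈ 1.0560e+13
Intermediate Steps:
I(a) = -1994/(-26 + a)
W = 2*sqrt(26) (W = sqrt(104) = 2*sqrt(26) ≈ 10.198)
(U(W) + 3931919)*(I(-27) + 2686276) = ((-898 + 2*sqrt(26)) + 3931919)*(-1994/(-26 - 27) + 2686276) = (3931021 + 2*sqrt(26))*(-1994/(-53) + 2686276) = (3931021 + 2*sqrt(26))*(-1994*(-1/53) + 2686276) = (3931021 + 2*sqrt(26))*(1994/53 + 2686276) = (3931021 + 2*sqrt(26))*(142374622/53) = 559677628949062/53 + 284749244*sqrt(26)/53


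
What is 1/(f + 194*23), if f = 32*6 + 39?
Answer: 1/4693 ≈ 0.00021308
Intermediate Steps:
f = 231 (f = 192 + 39 = 231)
1/(f + 194*23) = 1/(231 + 194*23) = 1/(231 + 4462) = 1/4693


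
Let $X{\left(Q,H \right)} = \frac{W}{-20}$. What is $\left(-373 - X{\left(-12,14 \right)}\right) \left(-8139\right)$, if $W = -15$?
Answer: $\frac{12167805}{4} \approx 3.042 \cdot 10^{6}$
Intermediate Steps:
$X{\left(Q,H \right)} = \frac{3}{4}$ ($X{\left(Q,H \right)} = - \frac{15}{-20} = \left(-15\right) \left(- \frac{1}{20}\right) = \frac{3}{4}$)
$\left(-373 - X{\left(-12,14 \right)}\right) \left(-8139\right) = \left(-373 - \frac{3}{4}\right) \left(-8139\right) = \left(- \frac{1495}{4}\right) \left(-8139\right) = \frac{12167805}{4}$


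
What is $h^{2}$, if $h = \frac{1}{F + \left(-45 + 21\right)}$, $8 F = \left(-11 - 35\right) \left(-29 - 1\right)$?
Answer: $\frac{4}{88209} \approx 4.5347 \cdot 10^{-5}$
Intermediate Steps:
$F = \frac{345}{2}$ ($F = \frac{\left(-11 - 35\right) \left(-29 - 1\right)}{8} = \frac{\left(-46\right) \left(-30\right)}{8} = \frac{1}{8} \cdot 1380 = \frac{345}{2} \approx 172.5$)
$h = \frac{2}{297}$ ($h = \frac{1}{\frac{345}{2} + \left(-45 + 21\right)} = \frac{1}{\frac{345}{2} - 24} = \frac{1}{\frac{297}{2}} = \frac{2}{297} \approx 0.006734$)
$h^{2} = \left(\frac{2}{297}\right)^{2} = \frac{4}{88209}$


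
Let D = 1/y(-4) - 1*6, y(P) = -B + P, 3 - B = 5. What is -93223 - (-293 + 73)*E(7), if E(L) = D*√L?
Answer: -93223 - 1430*√7 ≈ -97006.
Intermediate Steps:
B = -2 (B = 3 - 1*5 = 3 - 5 = -2)
y(P) = 2 + P (y(P) = -1*(-2) + P = 2 + P)
D = -13/2 (D = 1/(2 - 4) - 1*6 = 1/(-2) - 6 = -½ - 6 = -13/2 ≈ -6.5000)
E(L) = -13*√L/2
-93223 - (-293 + 73)*E(7) = -93223 - (-293 + 73)*(-13*√7/2) = -93223 - (-220)*(-13*√7/2) = -93223 - 1430*√7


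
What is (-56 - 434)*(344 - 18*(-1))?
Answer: -177380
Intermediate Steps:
(-56 - 434)*(344 - 18*(-1)) = -490*(344 + 18) = -490*362 = -177380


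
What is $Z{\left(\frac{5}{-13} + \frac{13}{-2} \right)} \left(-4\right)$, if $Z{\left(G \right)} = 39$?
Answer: $-156$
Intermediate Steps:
$Z{\left(\frac{5}{-13} + \frac{13}{-2} \right)} \left(-4\right) = 39 \left(-4\right) = -156$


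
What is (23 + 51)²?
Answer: 5476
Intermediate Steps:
(23 + 51)² = 74² = 5476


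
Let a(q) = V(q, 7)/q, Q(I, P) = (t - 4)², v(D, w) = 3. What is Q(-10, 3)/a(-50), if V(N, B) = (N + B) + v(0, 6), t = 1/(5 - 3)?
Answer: 245/16 ≈ 15.313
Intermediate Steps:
t = ½ (t = 1/2 = ½ ≈ 0.50000)
V(N, B) = 3 + B + N (V(N, B) = (N + B) + 3 = (B + N) + 3 = 3 + B + N)
Q(I, P) = 49/4 (Q(I, P) = (½ - 4)² = (-7/2)² = 49/4)
a(q) = (10 + q)/q (a(q) = (3 + 7 + q)/q = (10 + q)/q)
Q(-10, 3)/a(-50) = 49/(4*(((10 - 50)/(-50)))) = 49/(4*((-1/50*(-40)))) = 49/(4*(⅘)) = (49/4)*(5/4) = 245/16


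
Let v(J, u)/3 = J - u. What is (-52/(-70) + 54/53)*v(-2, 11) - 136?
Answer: -379732/1855 ≈ -204.71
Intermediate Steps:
v(J, u) = -3*u + 3*J (v(J, u) = 3*(J - u) = -3*u + 3*J)
(-52/(-70) + 54/53)*v(-2, 11) - 136 = (-52/(-70) + 54/53)*(-3*11 + 3*(-2)) - 136 = (-52*(-1/70) + 54*(1/53))*(-33 - 6) - 136 = (26/35 + 54/53)*(-39) - 136 = (3268/1855)*(-39) - 136 = -127452/1855 - 136 = -379732/1855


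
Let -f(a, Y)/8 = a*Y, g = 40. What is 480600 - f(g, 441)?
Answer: 621720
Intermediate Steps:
f(a, Y) = -8*Y*a (f(a, Y) = -8*a*Y = -8*Y*a)
480600 - f(g, 441) = 480600 - (-8)*441*40 = 480600 - 1*(-141120) = 480600 + 141120 = 621720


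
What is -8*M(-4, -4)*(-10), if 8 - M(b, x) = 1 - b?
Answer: 240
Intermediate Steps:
M(b, x) = 7 + b (M(b, x) = 8 - (1 - b) = 8 + (-1 + b) = 7 + b)
-8*M(-4, -4)*(-10) = -8*(7 - 4)*(-10) = -8*3*(-10) = -24*(-10) = 240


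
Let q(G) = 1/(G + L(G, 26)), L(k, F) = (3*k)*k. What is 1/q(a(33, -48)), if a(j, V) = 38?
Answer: 4370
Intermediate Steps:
L(k, F) = 3*k**2
q(G) = 1/(G + 3*G**2)
1/q(a(33, -48)) = 1/(1/(38*(1 + 3*38))) = 1/(1/(38*(1 + 114))) = 1/((1/38)/115) = 1/((1/38)*(1/115)) = 1/(1/4370) = 4370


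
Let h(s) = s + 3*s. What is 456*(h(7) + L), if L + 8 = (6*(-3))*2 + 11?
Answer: -2280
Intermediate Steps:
h(s) = 4*s
L = -33 (L = -8 + ((6*(-3))*2 + 11) = -8 + (-18*2 + 11) = -8 + (-36 + 11) = -8 - 25 = -33)
456*(h(7) + L) = 456*(4*7 - 33) = 456*(28 - 33) = 456*(-5) = -2280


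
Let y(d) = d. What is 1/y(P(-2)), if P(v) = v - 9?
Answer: -1/11 ≈ -0.090909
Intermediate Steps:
P(v) = -9 + v
1/y(P(-2)) = 1/(-9 - 2) = 1/(-11) = -1/11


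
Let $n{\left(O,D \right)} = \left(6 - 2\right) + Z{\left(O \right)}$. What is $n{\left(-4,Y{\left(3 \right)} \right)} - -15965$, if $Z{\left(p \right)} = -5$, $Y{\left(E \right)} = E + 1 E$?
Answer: $15964$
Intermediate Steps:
$Y{\left(E \right)} = 2 E$ ($Y{\left(E \right)} = E + E = 2 E$)
$n{\left(O,D \right)} = -1$ ($n{\left(O,D \right)} = \left(6 - 2\right) - 5 = 4 - 5 = -1$)
$n{\left(-4,Y{\left(3 \right)} \right)} - -15965 = -1 - -15965 = -1 + 15965 = 15964$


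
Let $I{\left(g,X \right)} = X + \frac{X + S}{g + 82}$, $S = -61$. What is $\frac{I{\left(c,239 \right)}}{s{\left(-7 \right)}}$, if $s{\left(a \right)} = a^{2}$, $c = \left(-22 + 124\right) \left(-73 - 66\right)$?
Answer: $\frac{1684383}{345352} \approx 4.8773$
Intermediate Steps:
$c = -14178$ ($c = 102 \left(-73 - 66\right) = 102 \left(-139\right) = -14178$)
$I{\left(g,X \right)} = X + \frac{-61 + X}{82 + g}$ ($I{\left(g,X \right)} = X + \frac{X - 61}{g + 82} = X + \frac{-61 + X}{82 + g}$)
$\frac{I{\left(c,239 \right)}}{s{\left(-7 \right)}} = \frac{\frac{1}{82 - 14178} \left(-61 + 83 \cdot 239 + 239 \left(-14178\right)\right)}{\left(-7\right)^{2}} = \frac{\frac{1}{-14096} \left(-61 + 19837 - 3388542\right)}{49} = \left(- \frac{1}{14096}\right) \left(-3368766\right) \frac{1}{49} = \frac{1684383}{7048} \cdot \frac{1}{49} = \frac{1684383}{345352}$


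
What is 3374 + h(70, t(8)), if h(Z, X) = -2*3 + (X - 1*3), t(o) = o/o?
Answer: 3366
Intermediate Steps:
t(o) = 1
h(Z, X) = -9 + X (h(Z, X) = -6 + (X - 3) = -6 + (-3 + X) = -9 + X)
3374 + h(70, t(8)) = 3374 + (-9 + 1) = 3374 - 8 = 3366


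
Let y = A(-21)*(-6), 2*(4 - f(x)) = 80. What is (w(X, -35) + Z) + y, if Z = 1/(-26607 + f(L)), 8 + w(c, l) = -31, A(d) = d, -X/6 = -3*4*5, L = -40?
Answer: 2317940/26643 ≈ 87.000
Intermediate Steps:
f(x) = -36 (f(x) = 4 - ½*80 = 4 - 40 = -36)
X = 360 (X = -6*(-3*4)*5 = -(-72)*5 = -6*(-60) = 360)
w(c, l) = -39 (w(c, l) = -8 - 31 = -39)
Z = -1/26643 (Z = 1/(-26607 - 36) = 1/(-26643) = -1/26643 ≈ -3.7533e-5)
y = 126 (y = -21*(-6) = 126)
(w(X, -35) + Z) + y = (-39 - 1/26643) + 126 = -1039078/26643 + 126 = 2317940/26643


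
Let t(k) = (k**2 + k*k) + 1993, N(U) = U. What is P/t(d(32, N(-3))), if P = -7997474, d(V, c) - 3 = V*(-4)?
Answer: -7997474/33243 ≈ -240.58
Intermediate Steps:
d(V, c) = 3 - 4*V (d(V, c) = 3 + V*(-4) = 3 - 4*V)
t(k) = 1993 + 2*k**2 (t(k) = (k**2 + k**2) + 1993 = 2*k**2 + 1993 = 1993 + 2*k**2)
P/t(d(32, N(-3))) = -7997474/(1993 + 2*(3 - 4*32)**2) = -7997474/(1993 + 2*(3 - 128)**2) = -7997474/(1993 + 2*(-125)**2) = -7997474/(1993 + 2*15625) = -7997474/(1993 + 31250) = -7997474/33243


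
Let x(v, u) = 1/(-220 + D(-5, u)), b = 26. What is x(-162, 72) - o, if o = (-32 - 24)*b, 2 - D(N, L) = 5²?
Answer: 353807/243 ≈ 1456.0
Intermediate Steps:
D(N, L) = -23 (D(N, L) = 2 - 1*5² = 2 - 1*25 = 2 - 25 = -23)
x(v, u) = -1/243 (x(v, u) = 1/(-220 - 23) = 1/(-243) = -1/243)
o = -1456 (o = (-32 - 24)*26 = -56*26 = -1456)
x(-162, 72) - o = -1/243 - 1*(-1456) = -1/243 + 1456 = 353807/243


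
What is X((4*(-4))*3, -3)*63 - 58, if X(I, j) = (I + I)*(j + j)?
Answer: 36230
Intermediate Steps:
X(I, j) = 4*I*j (X(I, j) = (2*I)*(2*j) = 4*I*j)
X((4*(-4))*3, -3)*63 - 58 = (4*((4*(-4))*3)*(-3))*63 - 58 = (4*(-16*3)*(-3))*63 - 58 = (4*(-48)*(-3))*63 - 58 = 576*63 - 58 = 36288 - 58 = 36230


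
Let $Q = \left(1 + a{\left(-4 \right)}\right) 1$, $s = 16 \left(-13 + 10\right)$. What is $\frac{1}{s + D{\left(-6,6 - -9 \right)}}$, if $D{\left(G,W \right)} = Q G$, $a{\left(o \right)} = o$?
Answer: $- \frac{1}{30} \approx -0.033333$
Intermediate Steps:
$s = -48$ ($s = 16 \left(-3\right) = -48$)
$Q = -3$ ($Q = \left(1 - 4\right) 1 = \left(-3\right) 1 = -3$)
$D{\left(G,W \right)} = - 3 G$
$\frac{1}{s + D{\left(-6,6 - -9 \right)}} = \frac{1}{-48 - -18} = \frac{1}{-48 + 18} = \frac{1}{-30} = - \frac{1}{30}$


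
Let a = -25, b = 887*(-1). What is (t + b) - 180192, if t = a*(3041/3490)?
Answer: -126408347/698 ≈ -1.8110e+5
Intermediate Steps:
b = -887
t = -15205/698 (t = -76025/3490 = -25*3041/3490 = -15205/698 ≈ -21.784)
(t + b) - 180192 = (-15205/698 - 887) - 180192 = -634331/698 - 180192 = -126408347/698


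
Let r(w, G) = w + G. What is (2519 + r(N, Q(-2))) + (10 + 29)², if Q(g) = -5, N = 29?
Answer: 4064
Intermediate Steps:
r(w, G) = G + w
(2519 + r(N, Q(-2))) + (10 + 29)² = (2519 + (-5 + 29)) + (10 + 29)² = (2519 + 24) + 39² = 2543 + 1521 = 4064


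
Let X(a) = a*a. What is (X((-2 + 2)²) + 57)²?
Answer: 3249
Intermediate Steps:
X(a) = a²
(X((-2 + 2)²) + 57)² = (((-2 + 2)²)² + 57)² = ((0²)² + 57)² = (0² + 57)² = (0 + 57)² = 57² = 3249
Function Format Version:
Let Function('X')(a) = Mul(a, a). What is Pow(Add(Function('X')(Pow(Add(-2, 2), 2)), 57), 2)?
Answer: 3249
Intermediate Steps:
Function('X')(a) = Pow(a, 2)
Pow(Add(Function('X')(Pow(Add(-2, 2), 2)), 57), 2) = Pow(Add(Pow(Pow(Add(-2, 2), 2), 2), 57), 2) = Pow(Add(Pow(Pow(0, 2), 2), 57), 2) = Pow(Add(Pow(0, 2), 57), 2) = Pow(Add(0, 57), 2) = Pow(57, 2) = 3249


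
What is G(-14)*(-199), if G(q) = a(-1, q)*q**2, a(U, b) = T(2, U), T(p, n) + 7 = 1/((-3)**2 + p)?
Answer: 2964304/11 ≈ 2.6948e+5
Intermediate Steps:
T(p, n) = -7 + 1/(9 + p) (T(p, n) = -7 + 1/((-3)**2 + p) = -7 + 1/(9 + p))
a(U, b) = -76/11 (a(U, b) = (-62 - 7*2)/(9 + 2) = (-62 - 14)/11 = (1/11)*(-76) = -76/11)
G(q) = -76*q**2/11
G(-14)*(-199) = -76/11*(-14)**2*(-199) = -76/11*196*(-199) = -14896/11*(-199) = 2964304/11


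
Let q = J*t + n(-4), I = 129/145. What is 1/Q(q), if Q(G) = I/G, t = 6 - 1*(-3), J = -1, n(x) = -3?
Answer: -580/43 ≈ -13.488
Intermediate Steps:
I = 129/145 (I = 129*(1/145) = 129/145 ≈ 0.88966)
t = 9 (t = 6 + 3 = 9)
q = -12 (q = -1*9 - 3 = -9 - 3 = -12)
Q(G) = 129/(145*G)
1/Q(q) = 1/((129/145)/(-12)) = 1/((129/145)*(-1/12)) = 1/(-43/580) = -580/43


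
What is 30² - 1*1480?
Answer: -580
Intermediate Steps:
30² - 1*1480 = 900 - 1480 = -580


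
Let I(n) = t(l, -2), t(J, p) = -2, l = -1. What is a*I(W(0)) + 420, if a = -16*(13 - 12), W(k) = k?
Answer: 452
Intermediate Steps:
I(n) = -2
a = -16 (a = -16*1 = -16)
a*I(W(0)) + 420 = -16*(-2) + 420 = 32 + 420 = 452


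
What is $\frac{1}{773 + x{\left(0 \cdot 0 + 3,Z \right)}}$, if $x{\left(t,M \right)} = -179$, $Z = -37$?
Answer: $\frac{1}{594} \approx 0.0016835$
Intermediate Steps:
$\frac{1}{773 + x{\left(0 \cdot 0 + 3,Z \right)}} = \frac{1}{773 - 179} = \frac{1}{594}$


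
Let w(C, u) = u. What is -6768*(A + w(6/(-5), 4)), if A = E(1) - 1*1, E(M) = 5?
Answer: -54144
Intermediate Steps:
A = 4 (A = 5 - 1*1 = 5 - 1 = 4)
-6768*(A + w(6/(-5), 4)) = -6768*(4 + 4) = -6768*8 = -1692*32 = -54144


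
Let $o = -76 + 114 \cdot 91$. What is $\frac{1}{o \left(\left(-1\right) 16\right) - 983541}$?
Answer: $- \frac{1}{1148309} \approx -8.7085 \cdot 10^{-7}$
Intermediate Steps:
$o = 10298$ ($o = -76 + 10374 = 10298$)
$\frac{1}{o \left(\left(-1\right) 16\right) - 983541} = \frac{1}{10298 \left(\left(-1\right) 16\right) - 983541} = \frac{1}{10298 \left(-16\right) - 983541} = \frac{1}{-164768 - 983541} = \frac{1}{-1148309} = - \frac{1}{1148309}$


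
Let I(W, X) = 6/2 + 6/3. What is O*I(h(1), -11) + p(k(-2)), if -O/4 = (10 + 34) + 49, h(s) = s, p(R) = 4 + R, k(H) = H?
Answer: -1858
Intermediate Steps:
O = -372 (O = -4*((10 + 34) + 49) = -4*(44 + 49) = -4*93 = -372)
I(W, X) = 5 (I(W, X) = 6*(½) + 6*(⅓) = 3 + 2 = 5)
O*I(h(1), -11) + p(k(-2)) = -372*5 + (4 - 2) = -1860 + 2 = -1858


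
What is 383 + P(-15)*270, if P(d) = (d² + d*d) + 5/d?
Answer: 121793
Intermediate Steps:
P(d) = 2*d² + 5/d (P(d) = (d² + d²) + 5/d = 2*d² + 5/d)
383 + P(-15)*270 = 383 + ((5 + 2*(-15)³)/(-15))*270 = 383 - (5 + 2*(-3375))/15*270 = 383 - (5 - 6750)/15*270 = 383 - 1/15*(-6745)*270 = 383 + (1349/3)*270 = 383 + 121410 = 121793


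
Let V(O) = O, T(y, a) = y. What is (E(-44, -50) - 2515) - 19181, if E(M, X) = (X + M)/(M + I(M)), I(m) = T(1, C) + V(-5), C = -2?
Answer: -520657/24 ≈ -21694.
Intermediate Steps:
I(m) = -4 (I(m) = 1 - 5 = -4)
E(M, X) = (M + X)/(-4 + M) (E(M, X) = (X + M)/(M - 4) = (M + X)/(-4 + M))
(E(-44, -50) - 2515) - 19181 = ((-44 - 50)/(-4 - 44) - 2515) - 19181 = (-94/(-48) - 2515) - 19181 = (-1/48*(-94) - 2515) - 19181 = (47/24 - 2515) - 19181 = -60313/24 - 19181 = -520657/24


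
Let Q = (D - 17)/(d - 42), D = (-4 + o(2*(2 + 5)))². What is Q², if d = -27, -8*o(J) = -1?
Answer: 16129/19501056 ≈ 0.00082708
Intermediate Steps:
o(J) = ⅛ (o(J) = -⅛*(-1) = ⅛)
D = 961/64 (D = (-4 + ⅛)² = (-31/8)² = 961/64 ≈ 15.016)
Q = 127/4416 (Q = (961/64 - 17)/(-27 - 42) = -127/64/(-69) = -127/64*(-1/69) = 127/4416 ≈ 0.028759)
Q² = (127/4416)² = 16129/19501056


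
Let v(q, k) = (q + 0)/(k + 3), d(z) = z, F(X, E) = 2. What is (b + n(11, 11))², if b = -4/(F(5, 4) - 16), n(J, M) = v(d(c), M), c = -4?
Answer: 0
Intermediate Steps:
v(q, k) = q/(3 + k)
n(J, M) = -4/(3 + M)
b = 2/7 (b = -4/(2 - 16) = -4/(-14) = -1/14*(-4) = 2/7 ≈ 0.28571)
(b + n(11, 11))² = (2/7 - 4/(3 + 11))² = (2/7 - 4/14)² = (2/7 - 4*1/14)² = (2/7 - 2/7)² = 0² = 0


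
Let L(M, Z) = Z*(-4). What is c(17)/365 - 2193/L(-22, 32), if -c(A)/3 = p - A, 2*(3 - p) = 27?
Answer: 162201/9344 ≈ 17.359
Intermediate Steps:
p = -21/2 (p = 3 - ½*27 = 3 - 27/2 = -21/2 ≈ -10.500)
L(M, Z) = -4*Z
c(A) = 63/2 + 3*A (c(A) = -3*(-21/2 - A) = 63/2 + 3*A)
c(17)/365 - 2193/L(-22, 32) = (63/2 + 3*17)/365 - 2193/((-4*32)) = (63/2 + 51)*(1/365) - 2193/(-128) = (165/2)*(1/365) - 2193*(-1/128) = 33/146 + 2193/128 = 162201/9344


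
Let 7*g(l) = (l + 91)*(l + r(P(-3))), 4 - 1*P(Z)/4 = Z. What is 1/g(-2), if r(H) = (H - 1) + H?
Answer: 7/4717 ≈ 0.0014840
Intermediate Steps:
P(Z) = 16 - 4*Z
r(H) = -1 + 2*H (r(H) = (-1 + H) + H = -1 + 2*H)
g(l) = (55 + l)*(91 + l)/7 (g(l) = ((l + 91)*(l + (-1 + 2*(16 - 4*(-3)))))/7 = ((91 + l)*(l + (-1 + 2*(16 + 12))))/7 = ((91 + l)*(l + (-1 + 2*28)))/7 = ((91 + l)*(l + (-1 + 56)))/7 = ((91 + l)*(l + 55))/7 = ((91 + l)*(55 + l))/7 = ((55 + l)*(91 + l))/7 = (55 + l)*(91 + l)/7)
1/g(-2) = 1/(715 + (⅐)*(-2)² + (146/7)*(-2)) = 1/(715 + (⅐)*4 - 292/7) = 1/(715 + 4/7 - 292/7) = 1/(4717/7) = 7/4717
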